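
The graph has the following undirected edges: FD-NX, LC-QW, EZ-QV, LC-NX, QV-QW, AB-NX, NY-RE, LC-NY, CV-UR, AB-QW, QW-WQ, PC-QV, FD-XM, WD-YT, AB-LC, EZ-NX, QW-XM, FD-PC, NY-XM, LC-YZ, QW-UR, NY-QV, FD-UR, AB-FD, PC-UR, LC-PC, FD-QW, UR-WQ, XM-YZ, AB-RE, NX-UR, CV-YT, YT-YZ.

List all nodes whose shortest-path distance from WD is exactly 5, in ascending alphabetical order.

EZ, QV, RE

Level 0: WD
Level 1: YT
Level 2: CV, YZ
Level 3: LC, UR, XM
Level 4: AB, FD, NX, NY, PC, QW, WQ
Level 5: EZ, QV, RE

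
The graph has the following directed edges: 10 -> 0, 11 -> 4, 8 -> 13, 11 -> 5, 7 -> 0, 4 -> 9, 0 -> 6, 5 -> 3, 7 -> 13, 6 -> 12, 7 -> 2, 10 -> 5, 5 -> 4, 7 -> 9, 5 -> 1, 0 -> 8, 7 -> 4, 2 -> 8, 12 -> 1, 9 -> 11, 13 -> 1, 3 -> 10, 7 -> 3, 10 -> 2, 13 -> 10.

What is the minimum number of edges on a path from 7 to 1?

Level 0: 7
Level 1: 0, 2, 3, 4, 9, 13
Level 2: 1, 6, 8, 10, 11
Level 3: 5, 12
1 first appears at level 2.

2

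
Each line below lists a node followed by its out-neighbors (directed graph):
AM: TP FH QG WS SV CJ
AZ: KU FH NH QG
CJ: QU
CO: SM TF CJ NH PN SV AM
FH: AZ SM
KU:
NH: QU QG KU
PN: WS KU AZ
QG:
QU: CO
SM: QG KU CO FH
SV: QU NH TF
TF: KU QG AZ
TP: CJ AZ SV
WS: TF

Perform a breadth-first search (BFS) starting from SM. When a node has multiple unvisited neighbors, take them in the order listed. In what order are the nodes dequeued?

Visit SM; enqueue QG, KU, CO, FH → queue [QG, KU, CO, FH]
Visit QG → queue [KU, CO, FH]
Visit KU → queue [CO, FH]
Visit CO; enqueue TF, CJ, NH, PN, SV, AM → queue [FH, TF, CJ, NH, PN, SV, AM]
Visit FH; enqueue AZ → queue [TF, CJ, NH, PN, SV, AM, AZ]
Visit TF → queue [CJ, NH, PN, SV, AM, AZ]
Visit CJ; enqueue QU → queue [NH, PN, SV, AM, AZ, QU]
Visit NH → queue [PN, SV, AM, AZ, QU]
Visit PN; enqueue WS → queue [SV, AM, AZ, QU, WS]
Visit SV → queue [AM, AZ, QU, WS]
Visit AM; enqueue TP → queue [AZ, QU, WS, TP]
Visit AZ → queue [QU, WS, TP]
Visit QU → queue [WS, TP]
Visit WS → queue [TP]
Visit TP → queue []

SM, QG, KU, CO, FH, TF, CJ, NH, PN, SV, AM, AZ, QU, WS, TP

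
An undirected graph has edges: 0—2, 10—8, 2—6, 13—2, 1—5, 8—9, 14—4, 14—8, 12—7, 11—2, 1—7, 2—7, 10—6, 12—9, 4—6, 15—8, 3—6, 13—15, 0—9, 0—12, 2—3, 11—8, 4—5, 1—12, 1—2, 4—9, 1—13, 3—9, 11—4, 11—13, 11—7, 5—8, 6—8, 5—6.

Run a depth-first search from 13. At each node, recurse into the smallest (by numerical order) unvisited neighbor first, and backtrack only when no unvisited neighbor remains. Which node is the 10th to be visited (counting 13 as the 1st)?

Visit 13
13 → 1
1 → 2
2 → 0
0 → 9
9 → 3
3 → 6
6 → 4
4 → 5
5 → 8
8 → 10
8 → 11
11 → 7
7 → 12
8 → 14
8 → 15

Visit order: 13, 1, 2, 0, 9, 3, 6, 4, 5, 8, 10, 11, 7, 12, 14, 15

8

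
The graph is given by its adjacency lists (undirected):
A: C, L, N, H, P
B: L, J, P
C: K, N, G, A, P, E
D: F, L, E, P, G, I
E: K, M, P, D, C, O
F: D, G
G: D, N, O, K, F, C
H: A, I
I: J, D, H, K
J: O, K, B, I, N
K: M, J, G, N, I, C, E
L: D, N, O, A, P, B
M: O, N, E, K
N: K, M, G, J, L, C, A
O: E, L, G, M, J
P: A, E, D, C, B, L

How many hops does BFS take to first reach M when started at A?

Level 0: A
Level 1: C, H, L, N, P
Level 2: B, D, E, G, I, J, K, M, O
Level 3: F
M first appears at level 2.

2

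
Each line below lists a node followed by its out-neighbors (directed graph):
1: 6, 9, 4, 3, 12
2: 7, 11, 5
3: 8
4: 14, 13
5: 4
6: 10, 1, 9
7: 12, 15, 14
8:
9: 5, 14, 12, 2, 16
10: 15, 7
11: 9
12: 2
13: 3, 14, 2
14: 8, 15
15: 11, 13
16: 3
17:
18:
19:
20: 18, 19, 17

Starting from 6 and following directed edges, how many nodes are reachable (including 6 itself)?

16

BFS from 6 visits: 6, 10, 1, 9, 15, 7, 4, 3, 12, 5, 14, 2, 16, 11, 13, 8
Reachable nodes: 16 of 20 total.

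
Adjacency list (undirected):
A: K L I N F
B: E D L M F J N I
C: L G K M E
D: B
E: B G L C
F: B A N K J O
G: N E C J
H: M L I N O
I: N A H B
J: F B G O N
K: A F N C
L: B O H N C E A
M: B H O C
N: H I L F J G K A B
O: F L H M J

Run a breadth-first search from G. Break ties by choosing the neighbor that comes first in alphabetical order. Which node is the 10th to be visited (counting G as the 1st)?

F

Visit G; enqueue C, E, J, N → queue [C, E, J, N]
Visit C; enqueue K, L, M → queue [E, J, N, K, L, M]
Visit E; enqueue B → queue [J, N, K, L, M, B]
Visit J; enqueue F, O → queue [N, K, L, M, B, F, O]
Visit N; enqueue A, H, I → queue [K, L, M, B, F, O, A, H, I]
Visit K → queue [L, M, B, F, O, A, H, I]
Visit L → queue [M, B, F, O, A, H, I]
Visit M → queue [B, F, O, A, H, I]
Visit B; enqueue D → queue [F, O, A, H, I, D]
Visit F → queue [O, A, H, I, D]
Visit O → queue [A, H, I, D]
Visit A → queue [H, I, D]
Visit H → queue [I, D]
Visit I → queue [D]
Visit D → queue []

Visit order: G, C, E, J, N, K, L, M, B, F, O, A, H, I, D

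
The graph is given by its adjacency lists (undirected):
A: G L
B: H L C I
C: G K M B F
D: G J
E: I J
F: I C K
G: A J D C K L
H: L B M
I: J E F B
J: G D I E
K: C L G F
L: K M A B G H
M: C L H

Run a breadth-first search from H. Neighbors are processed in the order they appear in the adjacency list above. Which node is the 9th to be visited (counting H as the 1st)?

Visit H; enqueue L, B, M → queue [L, B, M]
Visit L; enqueue K, A, G → queue [B, M, K, A, G]
Visit B; enqueue C, I → queue [M, K, A, G, C, I]
Visit M → queue [K, A, G, C, I]
Visit K; enqueue F → queue [A, G, C, I, F]
Visit A → queue [G, C, I, F]
Visit G; enqueue J, D → queue [C, I, F, J, D]
Visit C → queue [I, F, J, D]
Visit I; enqueue E → queue [F, J, D, E]
Visit F → queue [J, D, E]
Visit J → queue [D, E]
Visit D → queue [E]
Visit E → queue []

Visit order: H, L, B, M, K, A, G, C, I, F, J, D, E

I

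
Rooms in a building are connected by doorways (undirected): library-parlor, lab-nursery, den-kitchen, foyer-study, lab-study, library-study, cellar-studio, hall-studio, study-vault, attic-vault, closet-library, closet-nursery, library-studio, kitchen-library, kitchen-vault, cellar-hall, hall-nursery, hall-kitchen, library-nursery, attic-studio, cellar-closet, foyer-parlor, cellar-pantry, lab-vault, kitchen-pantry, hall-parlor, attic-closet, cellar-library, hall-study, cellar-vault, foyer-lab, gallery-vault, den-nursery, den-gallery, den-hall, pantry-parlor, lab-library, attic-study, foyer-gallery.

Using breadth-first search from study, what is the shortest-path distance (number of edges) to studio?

2

Level 0: study
Level 1: attic, foyer, hall, lab, library, vault
Level 2: cellar, closet, den, gallery, kitchen, nursery, parlor, studio
Level 3: pantry
studio first appears at level 2.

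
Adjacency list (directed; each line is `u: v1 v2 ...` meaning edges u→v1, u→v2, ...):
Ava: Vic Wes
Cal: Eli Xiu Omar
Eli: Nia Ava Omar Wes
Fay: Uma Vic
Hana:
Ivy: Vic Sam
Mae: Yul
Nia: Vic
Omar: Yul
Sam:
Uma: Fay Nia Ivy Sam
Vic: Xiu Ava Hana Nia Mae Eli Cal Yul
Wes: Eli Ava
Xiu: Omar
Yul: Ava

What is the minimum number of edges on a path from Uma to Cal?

Level 0: Uma
Level 1: Fay, Ivy, Nia, Sam
Level 2: Vic
Level 3: Ava, Cal, Eli, Hana, Mae, Xiu, Yul
Level 4: Omar, Wes
Cal first appears at level 3.

3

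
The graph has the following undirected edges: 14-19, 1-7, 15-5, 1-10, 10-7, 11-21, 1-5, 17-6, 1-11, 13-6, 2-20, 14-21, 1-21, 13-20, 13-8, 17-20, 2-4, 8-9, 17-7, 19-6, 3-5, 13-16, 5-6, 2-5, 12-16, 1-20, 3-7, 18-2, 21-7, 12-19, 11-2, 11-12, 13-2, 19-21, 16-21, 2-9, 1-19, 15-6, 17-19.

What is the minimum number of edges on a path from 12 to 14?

2

Level 0: 12
Level 1: 11, 16, 19
Level 2: 1, 2, 6, 13, 14, 17, 21
Level 3: 4, 5, 7, 8, 9, 10, 15, 18, 20
Level 4: 3
14 first appears at level 2.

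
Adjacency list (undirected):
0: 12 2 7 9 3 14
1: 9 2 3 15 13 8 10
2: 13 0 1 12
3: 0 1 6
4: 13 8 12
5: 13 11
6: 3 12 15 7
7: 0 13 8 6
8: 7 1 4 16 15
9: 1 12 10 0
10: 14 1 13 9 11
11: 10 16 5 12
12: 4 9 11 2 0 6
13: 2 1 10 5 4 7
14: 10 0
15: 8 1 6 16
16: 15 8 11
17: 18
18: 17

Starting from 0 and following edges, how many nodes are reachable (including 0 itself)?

17

BFS from 0 visits: 0, 12, 2, 7, 9, 3, 14, 4, 11, 6, 13, 1, 8, 10, 16, 5, 15
Reachable nodes: 17 of 19 total.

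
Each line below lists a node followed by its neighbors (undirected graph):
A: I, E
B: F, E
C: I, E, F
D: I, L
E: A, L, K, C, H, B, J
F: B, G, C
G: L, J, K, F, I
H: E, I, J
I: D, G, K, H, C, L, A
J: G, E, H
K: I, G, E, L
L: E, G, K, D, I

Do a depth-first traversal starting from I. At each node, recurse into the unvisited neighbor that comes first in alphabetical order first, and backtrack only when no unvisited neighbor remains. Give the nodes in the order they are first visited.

I -> A -> E -> B -> F -> C -> G -> J -> H -> K -> L -> D

Visit I
I → A
A → E
E → B
B → F
F → C
F → G
G → J
J → H
G → K
K → L
L → D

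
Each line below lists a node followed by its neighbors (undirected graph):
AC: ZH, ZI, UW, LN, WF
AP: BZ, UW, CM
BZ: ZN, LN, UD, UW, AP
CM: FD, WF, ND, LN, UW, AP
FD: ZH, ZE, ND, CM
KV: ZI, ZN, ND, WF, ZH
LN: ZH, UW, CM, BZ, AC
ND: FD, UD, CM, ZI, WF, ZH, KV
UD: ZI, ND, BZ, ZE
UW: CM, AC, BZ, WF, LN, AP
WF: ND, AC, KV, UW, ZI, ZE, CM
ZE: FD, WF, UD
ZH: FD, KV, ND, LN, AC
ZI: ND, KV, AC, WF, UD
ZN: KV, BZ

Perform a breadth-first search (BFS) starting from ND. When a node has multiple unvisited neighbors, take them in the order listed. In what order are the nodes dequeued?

ND → FD → UD → CM → ZI → WF → ZH → KV → ZE → BZ → LN → UW → AP → AC → ZN

Visit ND; enqueue FD, UD, CM, ZI, WF, ZH, KV → queue [FD, UD, CM, ZI, WF, ZH, KV]
Visit FD; enqueue ZE → queue [UD, CM, ZI, WF, ZH, KV, ZE]
Visit UD; enqueue BZ → queue [CM, ZI, WF, ZH, KV, ZE, BZ]
Visit CM; enqueue LN, UW, AP → queue [ZI, WF, ZH, KV, ZE, BZ, LN, UW, AP]
Visit ZI; enqueue AC → queue [WF, ZH, KV, ZE, BZ, LN, UW, AP, AC]
Visit WF → queue [ZH, KV, ZE, BZ, LN, UW, AP, AC]
Visit ZH → queue [KV, ZE, BZ, LN, UW, AP, AC]
Visit KV; enqueue ZN → queue [ZE, BZ, LN, UW, AP, AC, ZN]
Visit ZE → queue [BZ, LN, UW, AP, AC, ZN]
Visit BZ → queue [LN, UW, AP, AC, ZN]
Visit LN → queue [UW, AP, AC, ZN]
Visit UW → queue [AP, AC, ZN]
Visit AP → queue [AC, ZN]
Visit AC → queue [ZN]
Visit ZN → queue []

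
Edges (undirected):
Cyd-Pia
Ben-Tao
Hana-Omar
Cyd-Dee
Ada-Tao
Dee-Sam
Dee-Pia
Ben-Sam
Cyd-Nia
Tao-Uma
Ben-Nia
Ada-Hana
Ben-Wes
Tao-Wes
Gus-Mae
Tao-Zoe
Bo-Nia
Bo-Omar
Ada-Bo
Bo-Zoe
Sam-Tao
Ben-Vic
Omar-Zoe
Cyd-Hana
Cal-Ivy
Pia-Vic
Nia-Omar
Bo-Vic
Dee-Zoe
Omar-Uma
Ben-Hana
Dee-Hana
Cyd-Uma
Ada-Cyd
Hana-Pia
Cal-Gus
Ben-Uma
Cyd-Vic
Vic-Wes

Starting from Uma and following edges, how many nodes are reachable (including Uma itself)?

15

BFS from Uma visits: Uma, Tao, Omar, Cyd, Ben, Zoe, Wes, Sam, Ada, Nia, Hana, Bo, Vic, Pia, Dee
Reachable nodes: 15 of 19 total.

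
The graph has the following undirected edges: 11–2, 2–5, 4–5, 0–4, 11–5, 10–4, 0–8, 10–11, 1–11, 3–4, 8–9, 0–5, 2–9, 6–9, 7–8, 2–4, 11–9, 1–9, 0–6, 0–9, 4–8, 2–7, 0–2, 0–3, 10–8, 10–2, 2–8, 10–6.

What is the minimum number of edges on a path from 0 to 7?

Level 0: 0
Level 1: 2, 3, 4, 5, 6, 8, 9
Level 2: 1, 7, 10, 11
7 first appears at level 2.

2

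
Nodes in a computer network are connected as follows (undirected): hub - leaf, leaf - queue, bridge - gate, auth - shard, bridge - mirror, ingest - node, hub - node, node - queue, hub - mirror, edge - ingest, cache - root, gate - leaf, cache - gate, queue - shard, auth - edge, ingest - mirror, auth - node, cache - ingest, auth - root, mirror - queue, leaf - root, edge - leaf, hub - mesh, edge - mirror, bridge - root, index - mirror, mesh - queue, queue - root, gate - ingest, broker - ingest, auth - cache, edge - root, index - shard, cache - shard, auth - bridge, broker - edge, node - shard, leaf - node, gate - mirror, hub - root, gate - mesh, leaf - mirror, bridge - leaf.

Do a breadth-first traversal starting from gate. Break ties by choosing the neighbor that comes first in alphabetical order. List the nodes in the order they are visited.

gate -> bridge -> cache -> ingest -> leaf -> mesh -> mirror -> auth -> root -> shard -> broker -> edge -> node -> hub -> queue -> index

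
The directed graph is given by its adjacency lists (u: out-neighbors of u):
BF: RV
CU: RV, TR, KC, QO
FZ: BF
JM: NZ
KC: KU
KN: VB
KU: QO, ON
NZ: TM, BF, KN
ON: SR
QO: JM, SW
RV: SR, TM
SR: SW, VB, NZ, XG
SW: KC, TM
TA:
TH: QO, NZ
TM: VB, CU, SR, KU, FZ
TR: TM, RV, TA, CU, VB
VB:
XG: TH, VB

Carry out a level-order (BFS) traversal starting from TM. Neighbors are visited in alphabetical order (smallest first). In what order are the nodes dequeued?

TM → CU → FZ → KU → SR → VB → KC → QO → RV → TR → BF → ON → NZ → SW → XG → JM → TA → KN → TH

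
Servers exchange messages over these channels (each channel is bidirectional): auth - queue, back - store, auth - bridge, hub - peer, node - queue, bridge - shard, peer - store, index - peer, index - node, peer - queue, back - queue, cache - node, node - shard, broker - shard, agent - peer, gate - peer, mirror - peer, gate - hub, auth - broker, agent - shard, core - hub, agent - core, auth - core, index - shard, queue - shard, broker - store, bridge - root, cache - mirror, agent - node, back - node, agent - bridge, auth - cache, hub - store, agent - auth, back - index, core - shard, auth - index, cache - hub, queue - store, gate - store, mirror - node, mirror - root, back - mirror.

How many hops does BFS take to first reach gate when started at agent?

2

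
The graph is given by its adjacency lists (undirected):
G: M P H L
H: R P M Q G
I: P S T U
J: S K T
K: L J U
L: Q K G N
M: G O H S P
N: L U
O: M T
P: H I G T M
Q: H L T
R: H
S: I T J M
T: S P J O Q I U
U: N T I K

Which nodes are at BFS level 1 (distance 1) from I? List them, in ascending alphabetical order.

Level 0: I
Level 1: P, S, T, U
Level 2: G, H, J, K, M, N, O, Q
Level 3: L, R

P, S, T, U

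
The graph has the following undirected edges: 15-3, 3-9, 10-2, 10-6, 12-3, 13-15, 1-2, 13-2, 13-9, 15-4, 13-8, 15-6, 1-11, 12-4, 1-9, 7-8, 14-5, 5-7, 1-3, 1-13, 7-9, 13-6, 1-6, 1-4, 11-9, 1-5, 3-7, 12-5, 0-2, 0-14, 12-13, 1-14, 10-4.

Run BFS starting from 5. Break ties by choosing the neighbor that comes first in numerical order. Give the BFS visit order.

Visit 5; enqueue 1, 7, 12, 14 → queue [1, 7, 12, 14]
Visit 1; enqueue 2, 3, 4, 6, 9, 11, 13 → queue [7, 12, 14, 2, 3, 4, 6, 9, 11, 13]
Visit 7; enqueue 8 → queue [12, 14, 2, 3, 4, 6, 9, 11, 13, 8]
Visit 12 → queue [14, 2, 3, 4, 6, 9, 11, 13, 8]
Visit 14; enqueue 0 → queue [2, 3, 4, 6, 9, 11, 13, 8, 0]
Visit 2; enqueue 10 → queue [3, 4, 6, 9, 11, 13, 8, 0, 10]
Visit 3; enqueue 15 → queue [4, 6, 9, 11, 13, 8, 0, 10, 15]
Visit 4 → queue [6, 9, 11, 13, 8, 0, 10, 15]
Visit 6 → queue [9, 11, 13, 8, 0, 10, 15]
Visit 9 → queue [11, 13, 8, 0, 10, 15]
Visit 11 → queue [13, 8, 0, 10, 15]
Visit 13 → queue [8, 0, 10, 15]
Visit 8 → queue [0, 10, 15]
Visit 0 → queue [10, 15]
Visit 10 → queue [15]
Visit 15 → queue []

5 → 1 → 7 → 12 → 14 → 2 → 3 → 4 → 6 → 9 → 11 → 13 → 8 → 0 → 10 → 15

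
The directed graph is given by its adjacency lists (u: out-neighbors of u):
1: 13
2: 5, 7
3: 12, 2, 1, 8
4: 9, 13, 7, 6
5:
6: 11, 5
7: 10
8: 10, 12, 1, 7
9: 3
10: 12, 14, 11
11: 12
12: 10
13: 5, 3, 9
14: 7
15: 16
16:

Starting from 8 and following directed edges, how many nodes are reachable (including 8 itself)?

BFS from 8 visits: 8, 10, 12, 1, 7, 14, 11, 13, 5, 3, 9, 2
Reachable nodes: 12 of 16 total.

12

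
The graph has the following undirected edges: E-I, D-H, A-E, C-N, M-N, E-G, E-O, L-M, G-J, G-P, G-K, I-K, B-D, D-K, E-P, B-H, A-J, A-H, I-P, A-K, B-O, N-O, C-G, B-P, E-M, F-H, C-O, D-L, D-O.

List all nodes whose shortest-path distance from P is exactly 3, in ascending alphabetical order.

F, L, N

Level 0: P
Level 1: B, E, G, I
Level 2: A, C, D, H, J, K, M, O
Level 3: F, L, N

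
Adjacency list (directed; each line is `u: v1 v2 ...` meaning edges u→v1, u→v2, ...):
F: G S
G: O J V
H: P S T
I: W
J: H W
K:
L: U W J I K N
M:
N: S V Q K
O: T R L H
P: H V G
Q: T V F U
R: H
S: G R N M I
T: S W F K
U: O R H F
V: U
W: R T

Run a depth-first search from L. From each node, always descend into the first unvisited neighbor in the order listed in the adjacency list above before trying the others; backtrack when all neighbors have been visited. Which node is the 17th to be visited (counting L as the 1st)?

M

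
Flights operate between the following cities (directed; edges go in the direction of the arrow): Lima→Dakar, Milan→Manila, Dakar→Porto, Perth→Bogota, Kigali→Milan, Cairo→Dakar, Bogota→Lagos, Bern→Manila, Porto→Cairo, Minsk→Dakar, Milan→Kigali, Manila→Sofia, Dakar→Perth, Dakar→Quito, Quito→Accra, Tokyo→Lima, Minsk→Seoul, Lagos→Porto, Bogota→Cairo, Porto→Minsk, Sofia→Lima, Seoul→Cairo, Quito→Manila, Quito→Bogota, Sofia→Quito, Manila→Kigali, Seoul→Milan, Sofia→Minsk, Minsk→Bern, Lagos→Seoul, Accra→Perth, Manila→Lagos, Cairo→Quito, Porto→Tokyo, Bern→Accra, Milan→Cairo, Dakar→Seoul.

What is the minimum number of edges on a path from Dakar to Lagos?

3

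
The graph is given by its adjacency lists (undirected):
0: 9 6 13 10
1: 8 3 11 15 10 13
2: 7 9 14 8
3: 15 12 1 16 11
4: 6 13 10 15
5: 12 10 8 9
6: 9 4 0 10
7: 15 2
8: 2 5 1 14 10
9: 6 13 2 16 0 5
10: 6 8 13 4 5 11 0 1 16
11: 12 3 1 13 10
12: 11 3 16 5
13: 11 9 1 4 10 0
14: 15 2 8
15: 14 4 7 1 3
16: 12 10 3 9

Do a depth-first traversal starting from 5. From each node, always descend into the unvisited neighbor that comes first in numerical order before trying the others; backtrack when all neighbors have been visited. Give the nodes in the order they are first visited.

Visit 5
5 → 8
8 → 1
1 → 3
3 → 11
11 → 10
10 → 0
0 → 6
6 → 4
4 → 13
13 → 9
9 → 2
2 → 7
7 → 15
15 → 14
9 → 16
16 → 12

5 -> 8 -> 1 -> 3 -> 11 -> 10 -> 0 -> 6 -> 4 -> 13 -> 9 -> 2 -> 7 -> 15 -> 14 -> 16 -> 12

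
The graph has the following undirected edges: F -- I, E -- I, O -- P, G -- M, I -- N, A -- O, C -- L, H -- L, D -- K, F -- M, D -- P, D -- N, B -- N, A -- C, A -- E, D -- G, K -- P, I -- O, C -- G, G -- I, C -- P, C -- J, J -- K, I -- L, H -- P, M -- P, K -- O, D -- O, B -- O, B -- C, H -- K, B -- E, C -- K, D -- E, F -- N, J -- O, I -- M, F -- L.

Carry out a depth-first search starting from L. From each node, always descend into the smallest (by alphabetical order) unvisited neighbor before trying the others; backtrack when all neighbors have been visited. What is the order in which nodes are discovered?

Visit L
L → C
C → A
A → E
E → B
B → N
N → D
D → G
G → I
I → F
F → M
M → P
P → H
H → K
K → J
J → O

L -> C -> A -> E -> B -> N -> D -> G -> I -> F -> M -> P -> H -> K -> J -> O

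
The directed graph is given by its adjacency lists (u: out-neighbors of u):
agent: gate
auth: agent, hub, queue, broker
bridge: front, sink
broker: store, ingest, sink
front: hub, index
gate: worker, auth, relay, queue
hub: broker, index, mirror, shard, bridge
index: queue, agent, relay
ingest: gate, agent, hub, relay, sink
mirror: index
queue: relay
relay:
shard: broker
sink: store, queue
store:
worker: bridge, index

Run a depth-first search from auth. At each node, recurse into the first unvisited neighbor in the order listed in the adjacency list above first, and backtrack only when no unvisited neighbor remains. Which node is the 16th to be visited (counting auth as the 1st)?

Visit auth
auth → agent
agent → gate
gate → worker
worker → bridge
bridge → front
front → hub
hub → broker
broker → store
broker → ingest
ingest → relay
ingest → sink
sink → queue
hub → index
hub → mirror
hub → shard

Visit order: auth, agent, gate, worker, bridge, front, hub, broker, store, ingest, relay, sink, queue, index, mirror, shard

shard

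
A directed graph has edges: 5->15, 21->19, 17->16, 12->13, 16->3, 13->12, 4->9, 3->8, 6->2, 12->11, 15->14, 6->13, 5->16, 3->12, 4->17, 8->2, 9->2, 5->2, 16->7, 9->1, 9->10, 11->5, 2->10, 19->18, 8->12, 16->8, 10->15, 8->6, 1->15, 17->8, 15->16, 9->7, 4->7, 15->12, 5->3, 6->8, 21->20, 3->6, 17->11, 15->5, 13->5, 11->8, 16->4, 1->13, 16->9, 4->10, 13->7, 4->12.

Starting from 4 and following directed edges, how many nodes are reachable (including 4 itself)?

17

BFS from 4 visits: 4, 7, 9, 10, 12, 17, 1, 2, 15, 11, 13, 8, 16, 5, 14, 6, 3
Reachable nodes: 17 of 21 total.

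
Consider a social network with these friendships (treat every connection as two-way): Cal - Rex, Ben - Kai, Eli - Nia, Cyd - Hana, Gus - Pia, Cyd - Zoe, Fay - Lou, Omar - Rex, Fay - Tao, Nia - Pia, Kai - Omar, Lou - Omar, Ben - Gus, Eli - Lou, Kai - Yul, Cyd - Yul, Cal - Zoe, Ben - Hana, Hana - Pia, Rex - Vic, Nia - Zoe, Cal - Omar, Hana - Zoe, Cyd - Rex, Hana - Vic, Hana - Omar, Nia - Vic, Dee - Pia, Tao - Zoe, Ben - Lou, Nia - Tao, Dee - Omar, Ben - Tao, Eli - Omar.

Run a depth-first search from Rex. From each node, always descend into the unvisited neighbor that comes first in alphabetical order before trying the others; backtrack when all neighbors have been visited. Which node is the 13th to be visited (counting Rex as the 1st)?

Nia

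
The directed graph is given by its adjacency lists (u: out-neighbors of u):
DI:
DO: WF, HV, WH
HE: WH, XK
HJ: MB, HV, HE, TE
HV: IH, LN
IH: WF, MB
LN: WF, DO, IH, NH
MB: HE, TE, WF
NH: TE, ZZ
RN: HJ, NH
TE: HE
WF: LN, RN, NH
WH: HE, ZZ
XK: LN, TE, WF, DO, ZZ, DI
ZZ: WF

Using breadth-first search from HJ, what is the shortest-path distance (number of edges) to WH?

Level 0: HJ
Level 1: HE, HV, MB, TE
Level 2: IH, LN, WF, WH, XK
Level 3: DI, DO, NH, RN, ZZ
WH first appears at level 2.

2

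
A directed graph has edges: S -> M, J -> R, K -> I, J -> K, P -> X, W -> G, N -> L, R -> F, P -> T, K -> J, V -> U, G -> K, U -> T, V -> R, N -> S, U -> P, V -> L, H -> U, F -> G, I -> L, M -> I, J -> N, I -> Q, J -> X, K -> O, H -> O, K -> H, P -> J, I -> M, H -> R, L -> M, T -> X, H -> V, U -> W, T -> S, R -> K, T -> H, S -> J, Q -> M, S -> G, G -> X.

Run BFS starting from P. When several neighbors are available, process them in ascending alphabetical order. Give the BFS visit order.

Visit P; enqueue J, T, X → queue [J, T, X]
Visit J; enqueue K, N, R → queue [T, X, K, N, R]
Visit T; enqueue H, S → queue [X, K, N, R, H, S]
Visit X → queue [K, N, R, H, S]
Visit K; enqueue I, O → queue [N, R, H, S, I, O]
Visit N; enqueue L → queue [R, H, S, I, O, L]
Visit R; enqueue F → queue [H, S, I, O, L, F]
Visit H; enqueue U, V → queue [S, I, O, L, F, U, V]
Visit S; enqueue G, M → queue [I, O, L, F, U, V, G, M]
Visit I; enqueue Q → queue [O, L, F, U, V, G, M, Q]
Visit O → queue [L, F, U, V, G, M, Q]
Visit L → queue [F, U, V, G, M, Q]
Visit F → queue [U, V, G, M, Q]
Visit U; enqueue W → queue [V, G, M, Q, W]
Visit V → queue [G, M, Q, W]
Visit G → queue [M, Q, W]
Visit M → queue [Q, W]
Visit Q → queue [W]
Visit W → queue []

P, J, T, X, K, N, R, H, S, I, O, L, F, U, V, G, M, Q, W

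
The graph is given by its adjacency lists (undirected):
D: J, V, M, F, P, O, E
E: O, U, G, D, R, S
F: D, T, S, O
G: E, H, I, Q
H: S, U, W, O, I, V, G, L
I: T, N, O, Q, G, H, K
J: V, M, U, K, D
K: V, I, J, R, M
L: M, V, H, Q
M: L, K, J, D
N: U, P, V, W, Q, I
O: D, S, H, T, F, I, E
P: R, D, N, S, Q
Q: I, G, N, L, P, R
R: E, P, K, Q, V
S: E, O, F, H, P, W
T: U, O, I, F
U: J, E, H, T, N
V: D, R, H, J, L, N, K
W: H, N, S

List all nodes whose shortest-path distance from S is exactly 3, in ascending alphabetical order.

Level 0: S
Level 1: E, F, H, O, P, W
Level 2: D, G, I, L, N, Q, R, T, U, V
Level 3: J, K, M

J, K, M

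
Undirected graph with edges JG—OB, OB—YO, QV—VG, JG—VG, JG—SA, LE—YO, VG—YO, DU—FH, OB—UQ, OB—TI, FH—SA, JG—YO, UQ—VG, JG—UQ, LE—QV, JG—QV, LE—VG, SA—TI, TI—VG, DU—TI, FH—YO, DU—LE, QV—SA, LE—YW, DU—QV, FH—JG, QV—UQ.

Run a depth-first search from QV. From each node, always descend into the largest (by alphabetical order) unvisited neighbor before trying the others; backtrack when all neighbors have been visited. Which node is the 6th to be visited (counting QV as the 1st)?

Visit QV
QV → VG
VG → YO
YO → OB
OB → UQ
UQ → JG
JG → SA
SA → TI
TI → DU
DU → LE
LE → YW
DU → FH

Visit order: QV, VG, YO, OB, UQ, JG, SA, TI, DU, LE, YW, FH

JG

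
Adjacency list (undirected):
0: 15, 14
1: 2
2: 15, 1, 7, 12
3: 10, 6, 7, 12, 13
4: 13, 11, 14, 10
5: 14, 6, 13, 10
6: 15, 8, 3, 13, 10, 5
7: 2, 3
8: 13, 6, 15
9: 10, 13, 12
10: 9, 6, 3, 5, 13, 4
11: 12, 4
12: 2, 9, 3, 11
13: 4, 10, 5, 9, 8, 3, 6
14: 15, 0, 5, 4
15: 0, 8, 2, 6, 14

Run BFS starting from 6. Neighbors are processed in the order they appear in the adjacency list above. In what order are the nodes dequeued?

6, 15, 8, 3, 13, 10, 5, 0, 2, 14, 7, 12, 4, 9, 1, 11

Visit 6; enqueue 15, 8, 3, 13, 10, 5 → queue [15, 8, 3, 13, 10, 5]
Visit 15; enqueue 0, 2, 14 → queue [8, 3, 13, 10, 5, 0, 2, 14]
Visit 8 → queue [3, 13, 10, 5, 0, 2, 14]
Visit 3; enqueue 7, 12 → queue [13, 10, 5, 0, 2, 14, 7, 12]
Visit 13; enqueue 4, 9 → queue [10, 5, 0, 2, 14, 7, 12, 4, 9]
Visit 10 → queue [5, 0, 2, 14, 7, 12, 4, 9]
Visit 5 → queue [0, 2, 14, 7, 12, 4, 9]
Visit 0 → queue [2, 14, 7, 12, 4, 9]
Visit 2; enqueue 1 → queue [14, 7, 12, 4, 9, 1]
Visit 14 → queue [7, 12, 4, 9, 1]
Visit 7 → queue [12, 4, 9, 1]
Visit 12; enqueue 11 → queue [4, 9, 1, 11]
Visit 4 → queue [9, 1, 11]
Visit 9 → queue [1, 11]
Visit 1 → queue [11]
Visit 11 → queue []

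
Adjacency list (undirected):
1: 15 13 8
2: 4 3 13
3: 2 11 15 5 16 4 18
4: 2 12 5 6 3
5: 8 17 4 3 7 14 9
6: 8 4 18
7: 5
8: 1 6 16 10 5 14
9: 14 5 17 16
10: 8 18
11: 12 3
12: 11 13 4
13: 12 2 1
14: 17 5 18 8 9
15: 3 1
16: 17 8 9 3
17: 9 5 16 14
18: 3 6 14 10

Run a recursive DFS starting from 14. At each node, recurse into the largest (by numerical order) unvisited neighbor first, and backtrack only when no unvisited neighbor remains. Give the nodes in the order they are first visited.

Visit 14
14 → 18
18 → 10
10 → 8
8 → 16
16 → 17
17 → 9
9 → 5
5 → 7
5 → 4
4 → 12
12 → 13
13 → 2
2 → 3
3 → 15
15 → 1
3 → 11
4 → 6

14, 18, 10, 8, 16, 17, 9, 5, 7, 4, 12, 13, 2, 3, 15, 1, 11, 6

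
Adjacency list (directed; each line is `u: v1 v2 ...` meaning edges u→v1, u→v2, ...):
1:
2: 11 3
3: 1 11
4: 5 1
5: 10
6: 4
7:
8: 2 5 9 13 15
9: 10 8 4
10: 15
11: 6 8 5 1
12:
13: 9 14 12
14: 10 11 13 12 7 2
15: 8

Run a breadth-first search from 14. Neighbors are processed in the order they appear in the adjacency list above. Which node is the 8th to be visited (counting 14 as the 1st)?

Visit 14; enqueue 10, 11, 13, 12, 7, 2 → queue [10, 11, 13, 12, 7, 2]
Visit 10; enqueue 15 → queue [11, 13, 12, 7, 2, 15]
Visit 11; enqueue 6, 8, 5, 1 → queue [13, 12, 7, 2, 15, 6, 8, 5, 1]
Visit 13; enqueue 9 → queue [12, 7, 2, 15, 6, 8, 5, 1, 9]
Visit 12 → queue [7, 2, 15, 6, 8, 5, 1, 9]
Visit 7 → queue [2, 15, 6, 8, 5, 1, 9]
Visit 2; enqueue 3 → queue [15, 6, 8, 5, 1, 9, 3]
Visit 15 → queue [6, 8, 5, 1, 9, 3]
Visit 6; enqueue 4 → queue [8, 5, 1, 9, 3, 4]
Visit 8 → queue [5, 1, 9, 3, 4]
Visit 5 → queue [1, 9, 3, 4]
Visit 1 → queue [9, 3, 4]
Visit 9 → queue [3, 4]
Visit 3 → queue [4]
Visit 4 → queue []

Visit order: 14, 10, 11, 13, 12, 7, 2, 15, 6, 8, 5, 1, 9, 3, 4

15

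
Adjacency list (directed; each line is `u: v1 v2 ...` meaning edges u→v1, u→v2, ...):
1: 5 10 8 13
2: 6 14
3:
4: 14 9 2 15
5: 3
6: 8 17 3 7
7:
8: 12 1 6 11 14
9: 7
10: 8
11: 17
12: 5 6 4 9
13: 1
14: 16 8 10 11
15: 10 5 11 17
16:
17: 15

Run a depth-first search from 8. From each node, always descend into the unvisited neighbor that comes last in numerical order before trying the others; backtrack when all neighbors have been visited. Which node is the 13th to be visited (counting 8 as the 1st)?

6

Visit 8
8 → 14
14 → 16
14 → 11
11 → 17
17 → 15
15 → 10
15 → 5
5 → 3
8 → 12
12 → 9
9 → 7
12 → 6
12 → 4
4 → 2
8 → 1
1 → 13

Visit order: 8, 14, 16, 11, 17, 15, 10, 5, 3, 12, 9, 7, 6, 4, 2, 1, 13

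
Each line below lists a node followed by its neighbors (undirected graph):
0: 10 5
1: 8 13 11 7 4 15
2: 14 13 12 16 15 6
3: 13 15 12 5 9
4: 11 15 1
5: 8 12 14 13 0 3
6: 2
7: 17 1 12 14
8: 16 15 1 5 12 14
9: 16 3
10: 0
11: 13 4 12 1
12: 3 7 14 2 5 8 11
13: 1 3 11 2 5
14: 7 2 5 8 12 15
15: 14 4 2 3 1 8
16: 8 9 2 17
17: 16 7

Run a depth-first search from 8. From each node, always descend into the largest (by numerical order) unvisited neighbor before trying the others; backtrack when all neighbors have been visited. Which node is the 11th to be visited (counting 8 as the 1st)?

Visit 8
8 → 16
16 → 17
17 → 7
7 → 14
14 → 15
15 → 4
4 → 11
11 → 13
13 → 5
5 → 12
12 → 3
3 → 9
12 → 2
2 → 6
5 → 0
0 → 10
13 → 1

Visit order: 8, 16, 17, 7, 14, 15, 4, 11, 13, 5, 12, 3, 9, 2, 6, 0, 10, 1

12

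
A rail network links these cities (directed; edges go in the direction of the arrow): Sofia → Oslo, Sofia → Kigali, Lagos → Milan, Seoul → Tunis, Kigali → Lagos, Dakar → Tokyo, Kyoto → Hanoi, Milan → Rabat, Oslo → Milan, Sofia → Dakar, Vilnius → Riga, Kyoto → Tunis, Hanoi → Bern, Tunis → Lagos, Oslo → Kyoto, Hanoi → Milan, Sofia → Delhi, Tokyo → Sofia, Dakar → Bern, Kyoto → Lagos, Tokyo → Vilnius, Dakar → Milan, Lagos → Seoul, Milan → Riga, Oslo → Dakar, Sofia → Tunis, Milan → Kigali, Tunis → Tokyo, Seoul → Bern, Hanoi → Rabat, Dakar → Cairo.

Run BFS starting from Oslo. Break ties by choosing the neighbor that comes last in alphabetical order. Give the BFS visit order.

Oslo Milan Kyoto Dakar Riga Rabat Kigali Tunis Lagos Hanoi Tokyo Cairo Bern Seoul Vilnius Sofia Delhi

Visit Oslo; enqueue Milan, Kyoto, Dakar → queue [Milan, Kyoto, Dakar]
Visit Milan; enqueue Riga, Rabat, Kigali → queue [Kyoto, Dakar, Riga, Rabat, Kigali]
Visit Kyoto; enqueue Tunis, Lagos, Hanoi → queue [Dakar, Riga, Rabat, Kigali, Tunis, Lagos, Hanoi]
Visit Dakar; enqueue Tokyo, Cairo, Bern → queue [Riga, Rabat, Kigali, Tunis, Lagos, Hanoi, Tokyo, Cairo, Bern]
Visit Riga → queue [Rabat, Kigali, Tunis, Lagos, Hanoi, Tokyo, Cairo, Bern]
Visit Rabat → queue [Kigali, Tunis, Lagos, Hanoi, Tokyo, Cairo, Bern]
Visit Kigali → queue [Tunis, Lagos, Hanoi, Tokyo, Cairo, Bern]
Visit Tunis → queue [Lagos, Hanoi, Tokyo, Cairo, Bern]
Visit Lagos; enqueue Seoul → queue [Hanoi, Tokyo, Cairo, Bern, Seoul]
Visit Hanoi → queue [Tokyo, Cairo, Bern, Seoul]
Visit Tokyo; enqueue Vilnius, Sofia → queue [Cairo, Bern, Seoul, Vilnius, Sofia]
Visit Cairo → queue [Bern, Seoul, Vilnius, Sofia]
Visit Bern → queue [Seoul, Vilnius, Sofia]
Visit Seoul → queue [Vilnius, Sofia]
Visit Vilnius → queue [Sofia]
Visit Sofia; enqueue Delhi → queue [Delhi]
Visit Delhi → queue []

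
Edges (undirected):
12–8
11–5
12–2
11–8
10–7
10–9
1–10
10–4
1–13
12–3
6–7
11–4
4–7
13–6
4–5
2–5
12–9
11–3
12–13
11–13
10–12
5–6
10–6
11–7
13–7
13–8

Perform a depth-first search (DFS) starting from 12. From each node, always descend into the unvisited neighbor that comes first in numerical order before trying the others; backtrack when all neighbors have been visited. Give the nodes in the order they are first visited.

Visit 12
12 → 2
2 → 5
5 → 4
4 → 7
7 → 6
6 → 10
10 → 1
1 → 13
13 → 8
8 → 11
11 → 3
10 → 9

12 -> 2 -> 5 -> 4 -> 7 -> 6 -> 10 -> 1 -> 13 -> 8 -> 11 -> 3 -> 9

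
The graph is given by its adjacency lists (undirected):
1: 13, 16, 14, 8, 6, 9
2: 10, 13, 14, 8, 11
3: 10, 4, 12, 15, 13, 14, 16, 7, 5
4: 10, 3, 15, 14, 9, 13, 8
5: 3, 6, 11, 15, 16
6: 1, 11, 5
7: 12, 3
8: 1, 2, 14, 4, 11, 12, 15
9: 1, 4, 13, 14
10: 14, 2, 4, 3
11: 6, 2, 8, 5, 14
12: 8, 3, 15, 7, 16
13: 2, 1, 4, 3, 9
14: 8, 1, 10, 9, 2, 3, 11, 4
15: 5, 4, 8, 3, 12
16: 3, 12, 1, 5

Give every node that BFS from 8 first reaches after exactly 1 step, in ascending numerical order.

1, 2, 4, 11, 12, 14, 15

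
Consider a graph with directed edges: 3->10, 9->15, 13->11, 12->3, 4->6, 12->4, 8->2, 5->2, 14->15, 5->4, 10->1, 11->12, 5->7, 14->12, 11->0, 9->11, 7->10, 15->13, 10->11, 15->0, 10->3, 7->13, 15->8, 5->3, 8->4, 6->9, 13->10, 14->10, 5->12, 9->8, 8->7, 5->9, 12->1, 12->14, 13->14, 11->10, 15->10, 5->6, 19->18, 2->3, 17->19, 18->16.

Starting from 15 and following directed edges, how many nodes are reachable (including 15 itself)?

BFS from 15 visits: 15, 13, 10, 8, 0, 14, 11, 3, 1, 7, 4, 2, 12, 6, 9
Reachable nodes: 15 of 20 total.

15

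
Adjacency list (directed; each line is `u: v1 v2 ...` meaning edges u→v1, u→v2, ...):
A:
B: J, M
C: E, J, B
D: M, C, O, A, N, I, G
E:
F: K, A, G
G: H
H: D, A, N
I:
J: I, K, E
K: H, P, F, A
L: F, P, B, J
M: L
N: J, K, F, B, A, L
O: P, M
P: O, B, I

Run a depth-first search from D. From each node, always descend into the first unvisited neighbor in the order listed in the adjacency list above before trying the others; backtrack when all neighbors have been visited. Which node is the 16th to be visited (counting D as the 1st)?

Visit D
D → M
M → L
L → F
F → K
K → H
H → A
H → N
N → J
J → I
J → E
N → B
K → P
P → O
F → G
D → C

Visit order: D, M, L, F, K, H, A, N, J, I, E, B, P, O, G, C

C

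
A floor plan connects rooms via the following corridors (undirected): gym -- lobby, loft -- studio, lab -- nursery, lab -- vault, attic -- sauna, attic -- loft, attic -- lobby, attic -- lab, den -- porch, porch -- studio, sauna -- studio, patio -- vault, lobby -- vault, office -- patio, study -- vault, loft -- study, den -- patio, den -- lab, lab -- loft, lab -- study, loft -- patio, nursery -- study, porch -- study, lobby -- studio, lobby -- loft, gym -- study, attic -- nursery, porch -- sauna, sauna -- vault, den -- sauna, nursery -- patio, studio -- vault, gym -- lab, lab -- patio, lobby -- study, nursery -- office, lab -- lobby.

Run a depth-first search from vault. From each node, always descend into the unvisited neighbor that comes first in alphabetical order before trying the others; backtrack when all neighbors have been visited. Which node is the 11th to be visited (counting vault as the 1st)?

Visit vault
vault → lab
lab → attic
attic → lobby
lobby → gym
gym → study
study → loft
loft → patio
patio → den
den → porch
porch → sauna
sauna → studio
patio → nursery
nursery → office

Visit order: vault, lab, attic, lobby, gym, study, loft, patio, den, porch, sauna, studio, nursery, office

sauna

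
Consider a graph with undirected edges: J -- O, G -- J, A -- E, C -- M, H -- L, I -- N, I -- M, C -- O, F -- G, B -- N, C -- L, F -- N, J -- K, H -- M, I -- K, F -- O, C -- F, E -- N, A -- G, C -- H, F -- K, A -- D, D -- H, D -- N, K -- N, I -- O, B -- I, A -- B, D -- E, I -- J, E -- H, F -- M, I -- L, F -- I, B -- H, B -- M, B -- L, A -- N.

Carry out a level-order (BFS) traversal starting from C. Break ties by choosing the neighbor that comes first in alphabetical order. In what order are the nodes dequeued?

Visit C; enqueue F, H, L, M, O → queue [F, H, L, M, O]
Visit F; enqueue G, I, K, N → queue [H, L, M, O, G, I, K, N]
Visit H; enqueue B, D, E → queue [L, M, O, G, I, K, N, B, D, E]
Visit L → queue [M, O, G, I, K, N, B, D, E]
Visit M → queue [O, G, I, K, N, B, D, E]
Visit O; enqueue J → queue [G, I, K, N, B, D, E, J]
Visit G; enqueue A → queue [I, K, N, B, D, E, J, A]
Visit I → queue [K, N, B, D, E, J, A]
Visit K → queue [N, B, D, E, J, A]
Visit N → queue [B, D, E, J, A]
Visit B → queue [D, E, J, A]
Visit D → queue [E, J, A]
Visit E → queue [J, A]
Visit J → queue [A]
Visit A → queue []

C -> F -> H -> L -> M -> O -> G -> I -> K -> N -> B -> D -> E -> J -> A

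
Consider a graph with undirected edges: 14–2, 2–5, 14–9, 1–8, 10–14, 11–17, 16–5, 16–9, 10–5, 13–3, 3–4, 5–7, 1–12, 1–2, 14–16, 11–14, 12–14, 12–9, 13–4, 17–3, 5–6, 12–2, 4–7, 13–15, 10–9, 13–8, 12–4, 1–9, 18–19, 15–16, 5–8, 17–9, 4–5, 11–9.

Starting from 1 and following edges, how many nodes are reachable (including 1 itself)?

17

BFS from 1 visits: 1, 2, 8, 9, 12, 5, 14, 13, 10, 11, 16, 17, 4, 6, 7, 3, 15
Reachable nodes: 17 of 19 total.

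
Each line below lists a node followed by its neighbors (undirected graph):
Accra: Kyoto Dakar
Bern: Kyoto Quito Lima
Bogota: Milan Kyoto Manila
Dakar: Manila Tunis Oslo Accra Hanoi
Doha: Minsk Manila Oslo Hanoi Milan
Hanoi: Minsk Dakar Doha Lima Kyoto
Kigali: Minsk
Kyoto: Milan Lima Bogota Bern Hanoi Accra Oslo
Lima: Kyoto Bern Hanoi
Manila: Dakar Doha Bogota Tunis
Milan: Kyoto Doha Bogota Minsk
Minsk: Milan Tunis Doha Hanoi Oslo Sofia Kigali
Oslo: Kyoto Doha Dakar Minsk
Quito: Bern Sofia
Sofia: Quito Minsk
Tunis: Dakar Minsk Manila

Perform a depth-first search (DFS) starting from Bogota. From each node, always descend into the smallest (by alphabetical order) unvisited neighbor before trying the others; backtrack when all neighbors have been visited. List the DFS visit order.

Bogota → Kyoto → Accra → Dakar → Hanoi → Doha → Manila → Tunis → Minsk → Kigali → Milan → Oslo → Sofia → Quito → Bern → Lima

Visit Bogota
Bogota → Kyoto
Kyoto → Accra
Accra → Dakar
Dakar → Hanoi
Hanoi → Doha
Doha → Manila
Manila → Tunis
Tunis → Minsk
Minsk → Kigali
Minsk → Milan
Minsk → Oslo
Minsk → Sofia
Sofia → Quito
Quito → Bern
Bern → Lima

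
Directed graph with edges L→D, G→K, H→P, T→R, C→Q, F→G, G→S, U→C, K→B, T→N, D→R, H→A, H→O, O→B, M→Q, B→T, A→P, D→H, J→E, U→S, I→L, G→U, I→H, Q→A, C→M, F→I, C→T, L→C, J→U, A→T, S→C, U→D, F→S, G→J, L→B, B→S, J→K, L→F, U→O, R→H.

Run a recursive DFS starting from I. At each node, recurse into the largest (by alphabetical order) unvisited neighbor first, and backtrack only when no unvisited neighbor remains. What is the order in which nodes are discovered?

Visit I
I → L
L → F
F → S
S → C
C → T
T → R
R → H
H → P
H → O
O → B
H → A
T → N
C → Q
C → M
F → G
G → U
U → D
G → K
G → J
J → E

I → L → F → S → C → T → R → H → P → O → B → A → N → Q → M → G → U → D → K → J → E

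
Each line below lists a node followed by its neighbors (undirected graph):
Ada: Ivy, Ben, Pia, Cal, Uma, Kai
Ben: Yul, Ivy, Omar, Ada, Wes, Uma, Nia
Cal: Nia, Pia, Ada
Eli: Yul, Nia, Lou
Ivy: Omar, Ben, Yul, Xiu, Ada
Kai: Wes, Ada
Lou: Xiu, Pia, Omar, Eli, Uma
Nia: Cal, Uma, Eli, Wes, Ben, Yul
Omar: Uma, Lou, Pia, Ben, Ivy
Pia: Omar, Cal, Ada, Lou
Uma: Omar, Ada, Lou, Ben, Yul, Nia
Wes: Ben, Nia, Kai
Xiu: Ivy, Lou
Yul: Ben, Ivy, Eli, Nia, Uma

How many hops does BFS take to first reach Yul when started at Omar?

Level 0: Omar
Level 1: Ben, Ivy, Lou, Pia, Uma
Level 2: Ada, Cal, Eli, Nia, Wes, Xiu, Yul
Level 3: Kai
Yul first appears at level 2.

2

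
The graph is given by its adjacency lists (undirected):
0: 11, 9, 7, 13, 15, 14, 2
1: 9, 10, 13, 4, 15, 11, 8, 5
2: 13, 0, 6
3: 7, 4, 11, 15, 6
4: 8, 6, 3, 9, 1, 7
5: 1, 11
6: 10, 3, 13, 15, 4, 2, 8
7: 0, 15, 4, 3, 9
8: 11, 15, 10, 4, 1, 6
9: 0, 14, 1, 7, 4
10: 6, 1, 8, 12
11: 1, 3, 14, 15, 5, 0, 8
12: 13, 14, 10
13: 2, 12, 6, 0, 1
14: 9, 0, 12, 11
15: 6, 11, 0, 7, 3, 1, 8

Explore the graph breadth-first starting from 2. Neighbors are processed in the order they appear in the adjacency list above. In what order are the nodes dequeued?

2 -> 13 -> 0 -> 6 -> 12 -> 1 -> 11 -> 9 -> 7 -> 15 -> 14 -> 10 -> 3 -> 4 -> 8 -> 5

Visit 2; enqueue 13, 0, 6 → queue [13, 0, 6]
Visit 13; enqueue 12, 1 → queue [0, 6, 12, 1]
Visit 0; enqueue 11, 9, 7, 15, 14 → queue [6, 12, 1, 11, 9, 7, 15, 14]
Visit 6; enqueue 10, 3, 4, 8 → queue [12, 1, 11, 9, 7, 15, 14, 10, 3, 4, 8]
Visit 12 → queue [1, 11, 9, 7, 15, 14, 10, 3, 4, 8]
Visit 1; enqueue 5 → queue [11, 9, 7, 15, 14, 10, 3, 4, 8, 5]
Visit 11 → queue [9, 7, 15, 14, 10, 3, 4, 8, 5]
Visit 9 → queue [7, 15, 14, 10, 3, 4, 8, 5]
Visit 7 → queue [15, 14, 10, 3, 4, 8, 5]
Visit 15 → queue [14, 10, 3, 4, 8, 5]
Visit 14 → queue [10, 3, 4, 8, 5]
Visit 10 → queue [3, 4, 8, 5]
Visit 3 → queue [4, 8, 5]
Visit 4 → queue [8, 5]
Visit 8 → queue [5]
Visit 5 → queue []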